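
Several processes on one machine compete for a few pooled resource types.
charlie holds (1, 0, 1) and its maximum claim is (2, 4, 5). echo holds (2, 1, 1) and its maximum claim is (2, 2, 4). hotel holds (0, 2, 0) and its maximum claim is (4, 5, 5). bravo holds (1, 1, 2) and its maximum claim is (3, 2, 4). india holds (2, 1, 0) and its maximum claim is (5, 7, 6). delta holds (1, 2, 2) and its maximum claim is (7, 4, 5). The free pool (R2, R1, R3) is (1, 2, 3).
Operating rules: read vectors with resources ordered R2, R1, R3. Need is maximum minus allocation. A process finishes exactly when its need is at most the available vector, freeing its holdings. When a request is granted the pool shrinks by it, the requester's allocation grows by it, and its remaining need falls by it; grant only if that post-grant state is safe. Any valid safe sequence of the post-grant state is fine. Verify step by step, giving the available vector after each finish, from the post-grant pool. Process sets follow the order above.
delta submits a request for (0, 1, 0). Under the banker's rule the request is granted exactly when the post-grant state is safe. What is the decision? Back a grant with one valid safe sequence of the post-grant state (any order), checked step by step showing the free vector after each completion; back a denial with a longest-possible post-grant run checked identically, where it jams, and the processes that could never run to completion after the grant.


DENY: after the grant no complete ordering would exist.
Key observation: after echo, bravo, hotel, charlie the pool peaks at (5, 5, 7), and each blocked process is short somewhere: india on R1; delta on R2.
On the post-grant state, echo, bravo, hotel, charlie is a maximal run — nothing extends it. Step-by-step check:
  pool = (1, 1, 3)
  echo: need (0, 1, 3) fits (1, 1, 3); releases (2, 1, 1), pool now (3, 2, 4)
  bravo: need (2, 1, 2) fits (3, 2, 4); releases (1, 1, 2), pool now (4, 3, 6)
  hotel: need (4, 3, 5) fits (4, 3, 6); releases (0, 2, 0), pool now (4, 5, 6)
  charlie: need (1, 4, 4) fits (4, 5, 6); releases (1, 0, 1), pool now (5, 5, 7)
  india still needs (3, 6, 6) but only (5, 5, 7) is free — short on R1
  delta still needs (6, 1, 3) but only (5, 5, 7) is free — short on R2
Post-grant, the permanently blocked set is india and delta.


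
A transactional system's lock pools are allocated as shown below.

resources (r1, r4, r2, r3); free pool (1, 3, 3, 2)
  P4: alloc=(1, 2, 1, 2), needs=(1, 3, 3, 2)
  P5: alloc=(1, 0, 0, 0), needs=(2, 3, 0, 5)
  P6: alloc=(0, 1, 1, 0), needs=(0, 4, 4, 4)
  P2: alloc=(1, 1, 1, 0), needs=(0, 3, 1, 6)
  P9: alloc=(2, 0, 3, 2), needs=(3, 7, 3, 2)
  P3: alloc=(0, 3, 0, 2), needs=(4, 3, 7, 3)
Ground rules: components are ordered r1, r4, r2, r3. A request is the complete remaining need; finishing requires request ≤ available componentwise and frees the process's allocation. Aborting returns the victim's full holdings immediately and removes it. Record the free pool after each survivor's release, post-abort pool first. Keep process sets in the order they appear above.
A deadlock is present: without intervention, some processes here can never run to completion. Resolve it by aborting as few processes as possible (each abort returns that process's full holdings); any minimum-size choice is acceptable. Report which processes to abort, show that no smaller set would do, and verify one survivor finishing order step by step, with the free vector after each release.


Abort P9.
Key observation: P5 had no path to completion before; after the abort of P9 ((2, 0, 3, 2) returned), step 3 is where it fits.
No smaller set exists: with zero aborts the deadlock remains.
The survivors complete as P4, P6, P5, P2, P3. Check, step by step (starting from the post-abort pool):
  pool = (3, 3, 6, 4)
  P4 needs (1, 3, 3, 2) <= (3, 3, 6, 4) -> finishes; pool += (1, 2, 1, 2) = (4, 5, 7, 6)
  P6 needs (0, 4, 4, 4) <= (4, 5, 7, 6) -> finishes; pool += (0, 1, 1, 0) = (4, 6, 8, 6)
  P5 needs (2, 3, 0, 5) <= (4, 6, 8, 6) -> finishes; pool += (1, 0, 0, 0) = (5, 6, 8, 6)
  P2 needs (0, 3, 1, 6) <= (5, 6, 8, 6) -> finishes; pool += (1, 1, 1, 0) = (6, 7, 9, 6)
  P3 needs (4, 3, 7, 3) <= (6, 7, 9, 6) -> finishes; pool += (0, 3, 0, 2) = (6, 10, 9, 8)


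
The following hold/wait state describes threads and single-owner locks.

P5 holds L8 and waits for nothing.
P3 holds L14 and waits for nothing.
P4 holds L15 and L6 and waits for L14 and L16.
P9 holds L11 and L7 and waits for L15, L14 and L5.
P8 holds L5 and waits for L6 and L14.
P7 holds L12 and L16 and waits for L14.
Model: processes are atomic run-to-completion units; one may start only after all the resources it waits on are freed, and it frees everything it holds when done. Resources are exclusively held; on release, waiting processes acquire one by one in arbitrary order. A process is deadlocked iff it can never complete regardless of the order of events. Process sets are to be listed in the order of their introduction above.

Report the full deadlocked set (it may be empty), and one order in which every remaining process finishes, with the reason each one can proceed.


No process is deadlocked.
Key observation: all waits point, directly or indirectly, at processes that can finish, so nothing is permanently blocked.
A valid finishing order for the others: P3, P7, P4, P8, P9, P5.
Check, step by step:
  P3: no waits; runs immediately, freeing L14
  P7 waits on L14 — all released -> runs and releases L12 and L16
  P4 waits on L14 and L16 — all released -> runs and releases L15 and L6
  P8 waits on L6 and L14 — all released -> runs and releases L5
  P9 waits on L15, L14 and L5 — all released -> runs and releases L11 and L7
  P5: no waits; runs immediately, freeing L8


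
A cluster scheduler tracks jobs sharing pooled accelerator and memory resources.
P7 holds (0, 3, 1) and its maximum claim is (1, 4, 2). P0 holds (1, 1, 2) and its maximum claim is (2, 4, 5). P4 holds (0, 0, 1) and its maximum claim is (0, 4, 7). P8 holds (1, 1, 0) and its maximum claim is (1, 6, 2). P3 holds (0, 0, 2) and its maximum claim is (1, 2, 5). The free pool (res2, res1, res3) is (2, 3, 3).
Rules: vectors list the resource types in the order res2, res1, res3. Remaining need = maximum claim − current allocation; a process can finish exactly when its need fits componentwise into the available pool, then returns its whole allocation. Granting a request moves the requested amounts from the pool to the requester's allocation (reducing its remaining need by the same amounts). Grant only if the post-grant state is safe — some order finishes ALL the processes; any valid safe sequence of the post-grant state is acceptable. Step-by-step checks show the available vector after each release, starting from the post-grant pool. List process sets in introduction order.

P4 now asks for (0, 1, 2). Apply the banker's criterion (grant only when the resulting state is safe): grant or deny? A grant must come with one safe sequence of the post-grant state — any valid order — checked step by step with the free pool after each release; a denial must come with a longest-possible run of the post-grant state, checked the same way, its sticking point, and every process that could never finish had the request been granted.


DENY. Granting would leave the state unsafe.
Key observation: res3 is the bottleneck — with P7, P8 done the pool holds (3, 6, 2), short of every remaining need.
After a pretend grant, a maximal execution: P7, P8 — then nothing else fits. Verifying each step:
  pool = (2, 2, 1)
  run P7 (needs (1, 1, 1), free (2, 2, 1)); after release of (0, 3, 1) the pool is (2, 5, 2)
  run P8 (needs (0, 5, 2), free (2, 5, 2)); after release of (1, 1, 0) the pool is (3, 6, 2)
  blocked: P0 wants (1, 3, 3), pool (3, 6, 2) — not enough res3
  blocked: P4 wants (0, 3, 4), pool (3, 6, 2) — not enough res3
  blocked: P3 wants (1, 2, 3), pool (3, 6, 2) — not enough res3
Post-grant, the permanently blocked set is P0, P4 and P3.


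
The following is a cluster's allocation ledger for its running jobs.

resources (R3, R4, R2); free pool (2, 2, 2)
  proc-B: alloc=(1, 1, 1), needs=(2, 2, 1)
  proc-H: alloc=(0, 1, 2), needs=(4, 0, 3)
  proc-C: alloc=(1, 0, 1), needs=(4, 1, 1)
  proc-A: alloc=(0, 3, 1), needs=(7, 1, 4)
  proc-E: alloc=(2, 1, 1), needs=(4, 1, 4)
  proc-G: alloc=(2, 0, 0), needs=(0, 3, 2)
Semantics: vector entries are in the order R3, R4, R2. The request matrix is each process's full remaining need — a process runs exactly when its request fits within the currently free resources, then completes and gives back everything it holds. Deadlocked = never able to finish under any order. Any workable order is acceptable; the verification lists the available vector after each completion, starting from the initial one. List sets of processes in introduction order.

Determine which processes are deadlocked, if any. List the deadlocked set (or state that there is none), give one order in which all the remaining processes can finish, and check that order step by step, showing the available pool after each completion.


No process is deadlocked.
Key observation: beginning at proc-B, releases accumulate fast enough that every process eventually fits.
A valid finishing order for the others: proc-B, proc-G, proc-C, proc-H, proc-E, proc-A. Verifying each step:
  pool = (2, 2, 2)
  run proc-B (needs (2, 2, 1), free (2, 2, 2)); after release of (1, 1, 1) the pool is (3, 3, 3)
  run proc-G (needs (0, 3, 2), free (3, 3, 3)); after release of (2, 0, 0) the pool is (5, 3, 3)
  run proc-C (needs (4, 1, 1), free (5, 3, 3)); after release of (1, 0, 1) the pool is (6, 3, 4)
  run proc-H (needs (4, 0, 3), free (6, 3, 4)); after release of (0, 1, 2) the pool is (6, 4, 6)
  run proc-E (needs (4, 1, 4), free (6, 4, 6)); after release of (2, 1, 1) the pool is (8, 5, 7)
  run proc-A (needs (7, 1, 4), free (8, 5, 7)); after release of (0, 3, 1) the pool is (8, 8, 8)


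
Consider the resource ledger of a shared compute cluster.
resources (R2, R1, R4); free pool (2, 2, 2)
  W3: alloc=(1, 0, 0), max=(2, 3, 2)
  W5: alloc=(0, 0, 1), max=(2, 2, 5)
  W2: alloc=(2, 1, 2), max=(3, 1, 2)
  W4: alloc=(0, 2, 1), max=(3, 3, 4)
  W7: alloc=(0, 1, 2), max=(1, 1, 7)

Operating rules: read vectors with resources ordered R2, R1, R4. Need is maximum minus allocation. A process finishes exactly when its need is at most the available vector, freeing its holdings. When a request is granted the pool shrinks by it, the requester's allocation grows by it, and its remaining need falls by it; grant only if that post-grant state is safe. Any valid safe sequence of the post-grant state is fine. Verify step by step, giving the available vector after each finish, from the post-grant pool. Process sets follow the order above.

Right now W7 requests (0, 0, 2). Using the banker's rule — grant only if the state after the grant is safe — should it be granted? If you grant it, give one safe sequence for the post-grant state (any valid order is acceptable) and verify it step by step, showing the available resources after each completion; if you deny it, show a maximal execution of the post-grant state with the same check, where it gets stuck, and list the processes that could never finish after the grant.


DENY. Granting would leave the state unsafe.
Key observation: once W2, W3 finish, the pool peaks at (5, 3, 2) — and every remaining process still needs more R4 than that.
Pretend the grant happened; the run W2, W3 goes as far as possible. Verifying each step:
  pool = (2, 2, 0)
  W2 needs (1, 0, 0) <= (2, 2, 0) -> finishes; pool += (2, 1, 2) = (4, 3, 2)
  W3 needs (1, 3, 2) <= (4, 3, 2) -> finishes; pool += (1, 0, 0) = (5, 3, 2)
  W5 cannot run: need (2, 2, 4) vs free (5, 3, 2) (insufficient R4)
  W4 cannot run: need (3, 1, 3) vs free (5, 3, 2) (insufficient R4)
  W7 cannot run: need (1, 0, 3) vs free (5, 3, 2) (insufficient R4)
Post-grant, the permanently blocked set is W5, W4 and W7.


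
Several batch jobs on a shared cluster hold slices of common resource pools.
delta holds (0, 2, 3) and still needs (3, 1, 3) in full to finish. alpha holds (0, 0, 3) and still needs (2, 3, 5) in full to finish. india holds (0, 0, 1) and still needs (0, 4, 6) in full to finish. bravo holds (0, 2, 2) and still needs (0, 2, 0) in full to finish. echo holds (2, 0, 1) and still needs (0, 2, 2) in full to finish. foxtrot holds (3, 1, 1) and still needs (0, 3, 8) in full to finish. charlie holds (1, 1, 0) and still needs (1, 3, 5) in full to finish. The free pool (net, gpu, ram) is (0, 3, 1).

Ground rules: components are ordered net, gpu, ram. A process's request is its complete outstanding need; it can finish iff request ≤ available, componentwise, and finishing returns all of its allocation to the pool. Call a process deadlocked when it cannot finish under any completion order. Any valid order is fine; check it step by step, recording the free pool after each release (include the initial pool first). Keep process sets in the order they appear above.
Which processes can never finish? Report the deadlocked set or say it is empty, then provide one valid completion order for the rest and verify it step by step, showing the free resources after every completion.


The deadlocked set is delta, alpha, india, foxtrot and charlie.
Key observation: after bravo, echo the pool peaks at (2, 5, 4), and each blocked process is short somewhere: delta on net; alpha on ram; india on ram; foxtrot on ram; charlie on ram.
One completion order for the rest: bravo, echo. Step-by-step check:
  pool = (0, 3, 1)
  bravo needs (0, 2, 0) <= (0, 3, 1) -> finishes; pool += (0, 2, 2) = (0, 5, 3)
  echo needs (0, 2, 2) <= (0, 5, 3) -> finishes; pool += (2, 0, 1) = (2, 5, 4)
The stuck group stays short no matter what:
  delta cannot run: need (3, 1, 3) vs free (2, 5, 4) (insufficient net)
  alpha cannot run: need (2, 3, 5) vs free (2, 5, 4) (insufficient ram)
  india cannot run: need (0, 4, 6) vs free (2, 5, 4) (insufficient ram)
  foxtrot cannot run: need (0, 3, 8) vs free (2, 5, 4) (insufficient ram)
  charlie cannot run: need (1, 3, 5) vs free (2, 5, 4) (insufficient ram)


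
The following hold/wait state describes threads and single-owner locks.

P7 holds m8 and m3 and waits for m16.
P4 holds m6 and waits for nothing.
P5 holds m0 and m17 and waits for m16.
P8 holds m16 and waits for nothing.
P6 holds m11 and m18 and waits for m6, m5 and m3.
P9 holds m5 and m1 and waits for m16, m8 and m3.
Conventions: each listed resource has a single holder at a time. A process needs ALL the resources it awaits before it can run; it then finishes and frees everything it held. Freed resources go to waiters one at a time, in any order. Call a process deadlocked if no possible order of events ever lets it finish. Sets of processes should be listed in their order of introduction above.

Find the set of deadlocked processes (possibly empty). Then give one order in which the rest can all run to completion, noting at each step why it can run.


The deadlocked set is empty.
Key observation: there is no circular wait here — follow any chain and it reaches a process that is free to run now.
A valid finishing order for the others: P8, P4, P7, P5, P9, P6.
Check, step by step:
  P8 waits on nothing -> runs at once and releases m16
  P4 waits on nothing -> runs at once and releases m6
  run P7 (all its waits — m16 — are resolved); releases m8 and m3
  run P5 (all its waits — m16 — are resolved); releases m0 and m17
  run P9 (all its waits — m16, m8 and m3 — are resolved); releases m5 and m1
  run P6 (all its waits — m6, m5 and m3 — are resolved); releases m11 and m18


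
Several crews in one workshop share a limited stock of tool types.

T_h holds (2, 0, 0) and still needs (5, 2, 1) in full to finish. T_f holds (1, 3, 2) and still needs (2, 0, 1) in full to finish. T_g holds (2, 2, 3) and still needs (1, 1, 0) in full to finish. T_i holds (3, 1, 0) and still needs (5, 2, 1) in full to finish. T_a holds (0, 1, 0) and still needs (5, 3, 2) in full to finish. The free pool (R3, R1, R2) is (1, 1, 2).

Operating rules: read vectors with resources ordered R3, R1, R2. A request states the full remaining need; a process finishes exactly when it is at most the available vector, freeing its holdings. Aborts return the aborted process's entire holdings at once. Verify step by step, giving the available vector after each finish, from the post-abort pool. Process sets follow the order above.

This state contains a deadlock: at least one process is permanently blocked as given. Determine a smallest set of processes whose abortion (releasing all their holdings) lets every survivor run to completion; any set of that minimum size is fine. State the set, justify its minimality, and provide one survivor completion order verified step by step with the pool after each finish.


Minimum abort set: T_i.
Key observation: no ordering could ever have run T_h before the abort of T_i; with (3, 1, 0) back in the pool it fits at step 2.
No smaller set exists: with zero aborts the deadlock remains.
One survivor order: T_g, T_h, T_a, T_f. Walking it through (post-abort pool first):
  pool = (4, 2, 2)
  T_g needs (1, 1, 0) <= (4, 2, 2) -> finishes; pool += (2, 2, 3) = (6, 4, 5)
  T_h needs (5, 2, 1) <= (6, 4, 5) -> finishes; pool += (2, 0, 0) = (8, 4, 5)
  T_a needs (5, 3, 2) <= (8, 4, 5) -> finishes; pool += (0, 1, 0) = (8, 5, 5)
  T_f needs (2, 0, 1) <= (8, 5, 5) -> finishes; pool += (1, 3, 2) = (9, 8, 7)


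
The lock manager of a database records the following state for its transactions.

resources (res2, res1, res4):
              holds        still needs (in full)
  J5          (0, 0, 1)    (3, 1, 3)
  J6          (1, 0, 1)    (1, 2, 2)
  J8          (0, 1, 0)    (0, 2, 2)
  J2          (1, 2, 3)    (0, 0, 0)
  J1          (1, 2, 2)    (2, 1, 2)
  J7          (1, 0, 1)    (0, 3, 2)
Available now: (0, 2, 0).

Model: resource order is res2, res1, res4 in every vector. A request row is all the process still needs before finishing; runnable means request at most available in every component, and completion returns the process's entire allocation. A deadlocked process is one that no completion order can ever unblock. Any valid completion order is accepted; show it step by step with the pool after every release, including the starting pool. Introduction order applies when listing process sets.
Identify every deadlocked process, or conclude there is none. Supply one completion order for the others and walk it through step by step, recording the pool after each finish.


No process is deadlocked.
Key observation: beginning at J2, releases accumulate fast enough that every process eventually fits.
One completion order for the rest: J2, J7, J6, J5, J1, J8. Check, step by step:
  pool = (0, 2, 0)
  J2: need (0, 0, 0) fits (0, 2, 0); releases (1, 2, 3), pool now (1, 4, 3)
  J7: need (0, 3, 2) fits (1, 4, 3); releases (1, 0, 1), pool now (2, 4, 4)
  J6: need (1, 2, 2) fits (2, 4, 4); releases (1, 0, 1), pool now (3, 4, 5)
  J5: need (3, 1, 3) fits (3, 4, 5); releases (0, 0, 1), pool now (3, 4, 6)
  J1: need (2, 1, 2) fits (3, 4, 6); releases (1, 2, 2), pool now (4, 6, 8)
  J8: need (0, 2, 2) fits (4, 6, 8); releases (0, 1, 0), pool now (4, 7, 8)


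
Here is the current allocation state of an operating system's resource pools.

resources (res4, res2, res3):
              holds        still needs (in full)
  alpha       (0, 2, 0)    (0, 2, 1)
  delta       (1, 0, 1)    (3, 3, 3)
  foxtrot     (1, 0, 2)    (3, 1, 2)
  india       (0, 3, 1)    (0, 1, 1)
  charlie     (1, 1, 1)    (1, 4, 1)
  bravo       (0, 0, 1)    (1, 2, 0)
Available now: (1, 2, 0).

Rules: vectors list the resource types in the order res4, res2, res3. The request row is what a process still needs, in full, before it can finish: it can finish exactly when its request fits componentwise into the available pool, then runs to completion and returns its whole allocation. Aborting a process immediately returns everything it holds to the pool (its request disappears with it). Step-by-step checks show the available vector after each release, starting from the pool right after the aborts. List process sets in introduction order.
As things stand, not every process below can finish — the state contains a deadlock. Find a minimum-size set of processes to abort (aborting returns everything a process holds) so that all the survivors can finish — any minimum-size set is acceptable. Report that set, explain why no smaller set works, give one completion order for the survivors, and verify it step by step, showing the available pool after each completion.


Abort delta.
Key observation: aborting delta returns (1, 0, 1), and foxtrot — hopeless before — runs at step 4 with the returned capacity in the pool.
Minimality: the empty abort set fails — the state is deadlocked as it stands.
One survivor order: india, alpha, charlie, foxtrot, bravo. Step-by-step check (post-abort pool first):
  pool = (2, 2, 1)
  india needs (0, 1, 1) <= (2, 2, 1) -> finishes; pool += (0, 3, 1) = (2, 5, 2)
  alpha needs (0, 2, 1) <= (2, 5, 2) -> finishes; pool += (0, 2, 0) = (2, 7, 2)
  charlie needs (1, 4, 1) <= (2, 7, 2) -> finishes; pool += (1, 1, 1) = (3, 8, 3)
  foxtrot needs (3, 1, 2) <= (3, 8, 3) -> finishes; pool += (1, 0, 2) = (4, 8, 5)
  bravo needs (1, 2, 0) <= (4, 8, 5) -> finishes; pool += (0, 0, 1) = (4, 8, 6)


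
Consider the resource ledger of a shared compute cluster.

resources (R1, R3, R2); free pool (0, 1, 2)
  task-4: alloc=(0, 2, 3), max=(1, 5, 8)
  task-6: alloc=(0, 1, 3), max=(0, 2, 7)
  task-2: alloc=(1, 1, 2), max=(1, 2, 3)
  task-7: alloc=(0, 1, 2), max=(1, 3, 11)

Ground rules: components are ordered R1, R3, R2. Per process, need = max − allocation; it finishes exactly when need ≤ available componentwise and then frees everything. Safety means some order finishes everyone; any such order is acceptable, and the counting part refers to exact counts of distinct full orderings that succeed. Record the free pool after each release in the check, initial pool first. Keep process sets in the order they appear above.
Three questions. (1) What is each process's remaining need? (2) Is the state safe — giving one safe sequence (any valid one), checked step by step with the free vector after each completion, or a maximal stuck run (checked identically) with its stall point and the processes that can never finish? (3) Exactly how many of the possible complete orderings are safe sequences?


(1) Outstanding need per process (order R1, R3, R2):
  task-4: (1, 3, 5)
  task-6: (0, 1, 4)
  task-2: (0, 1, 1)
  task-7: (1, 2, 9)
(2) SAFE. One safe sequence: task-2, task-6, task-4, task-7.
Key observation: task-2 is the earliest step where a requested resource binds exactly: need (0, 1, 1), pool (0, 1, 2) at its turn.
Walking it through:
  pool = (0, 1, 2)
  run task-2 (needs (0, 1, 1), free (0, 1, 2)); after release of (1, 1, 2) the pool is (1, 2, 4)
  run task-6 (needs (0, 1, 4), free (1, 2, 4)); after release of (0, 1, 3) the pool is (1, 3, 7)
  run task-4 (needs (1, 3, 5), free (1, 3, 7)); after release of (0, 2, 3) the pool is (1, 5, 10)
  run task-7 (needs (1, 2, 9), free (1, 5, 10)); after release of (0, 1, 2) the pool is (1, 6, 12)
(3) The exact count: 1 of the possible complete orderings is a safe sequence.


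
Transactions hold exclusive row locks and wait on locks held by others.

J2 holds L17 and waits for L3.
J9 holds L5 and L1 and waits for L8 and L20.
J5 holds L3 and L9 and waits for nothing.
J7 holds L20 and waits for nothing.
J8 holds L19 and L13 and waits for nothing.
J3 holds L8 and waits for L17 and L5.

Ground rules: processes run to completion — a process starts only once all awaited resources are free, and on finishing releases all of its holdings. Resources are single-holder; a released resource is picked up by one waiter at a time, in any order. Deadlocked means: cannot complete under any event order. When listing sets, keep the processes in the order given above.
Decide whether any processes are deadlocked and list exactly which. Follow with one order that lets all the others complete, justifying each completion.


Deadlocked: J9 and J3.
Key observation: nobody on the ring J9 -> J3 -> J9 can start until another member finishes, which never happens; no other process is dragged down with it.
A valid finishing order for the others: J5, J2, J8, J7.
Verifying each step:
  run J5 (it waits on nothing); releases L3 and L9
  run J2 (all its waits — L3 — are resolved); releases L17
  run J8 (it waits on nothing); releases L19 and L13
  run J7 (it waits on nothing); releases L20


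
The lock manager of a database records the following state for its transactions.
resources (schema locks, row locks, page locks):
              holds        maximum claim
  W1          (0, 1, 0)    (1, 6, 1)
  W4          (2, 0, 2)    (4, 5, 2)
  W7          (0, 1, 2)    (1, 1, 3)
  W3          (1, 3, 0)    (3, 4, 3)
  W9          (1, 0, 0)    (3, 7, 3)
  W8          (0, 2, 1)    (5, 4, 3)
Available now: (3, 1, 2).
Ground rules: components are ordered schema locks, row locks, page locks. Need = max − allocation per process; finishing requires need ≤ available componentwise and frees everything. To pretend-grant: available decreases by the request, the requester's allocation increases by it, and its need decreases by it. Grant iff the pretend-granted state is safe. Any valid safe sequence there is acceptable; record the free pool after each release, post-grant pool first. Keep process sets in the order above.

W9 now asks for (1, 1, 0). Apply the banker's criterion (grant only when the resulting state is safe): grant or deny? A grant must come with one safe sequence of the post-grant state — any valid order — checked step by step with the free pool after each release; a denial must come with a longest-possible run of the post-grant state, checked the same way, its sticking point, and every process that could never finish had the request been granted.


DENY — the pretend-granted state is unsafe.
Key observation: after W7, W3 the pool peaks at (3, 4, 4), and each blocked process is short somewhere: W1 on row locks; W4 on row locks; W9 on row locks; W8 on schema locks.
On the post-grant state, W7, W3 is a maximal run — nothing extends it. Check, step by step:
  pool = (2, 0, 2)
  run W7 (needs (1, 0, 1), free (2, 0, 2)); after release of (0, 1, 2) the pool is (2, 1, 4)
  run W3 (needs (2, 1, 3), free (2, 1, 4)); after release of (1, 3, 0) the pool is (3, 4, 4)
  blocked: W1 wants (1, 5, 1), pool (3, 4, 4) — not enough row locks
  blocked: W4 wants (2, 5, 0), pool (3, 4, 4) — not enough row locks
  blocked: W9 wants (1, 6, 3), pool (3, 4, 4) — not enough row locks
  blocked: W8 wants (5, 2, 2), pool (3, 4, 4) — not enough schema locks
Post-grant, the permanently blocked set is W1, W4, W9 and W8.


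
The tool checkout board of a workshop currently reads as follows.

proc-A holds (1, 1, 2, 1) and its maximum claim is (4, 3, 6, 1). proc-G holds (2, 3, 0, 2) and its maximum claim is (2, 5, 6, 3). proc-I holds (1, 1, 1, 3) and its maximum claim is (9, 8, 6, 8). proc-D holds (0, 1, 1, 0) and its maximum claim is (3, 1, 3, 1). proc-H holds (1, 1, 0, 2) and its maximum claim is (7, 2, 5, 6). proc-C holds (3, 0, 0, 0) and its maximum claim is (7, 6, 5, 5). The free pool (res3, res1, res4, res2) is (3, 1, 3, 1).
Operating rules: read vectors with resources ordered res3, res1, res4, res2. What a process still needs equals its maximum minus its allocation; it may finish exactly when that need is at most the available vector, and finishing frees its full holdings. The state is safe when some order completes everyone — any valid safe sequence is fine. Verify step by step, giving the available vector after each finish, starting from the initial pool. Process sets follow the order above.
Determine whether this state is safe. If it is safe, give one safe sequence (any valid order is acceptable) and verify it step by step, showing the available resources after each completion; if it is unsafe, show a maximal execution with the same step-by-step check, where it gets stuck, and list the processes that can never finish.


SAFE, for example via the order proc-D, proc-A, proc-G, proc-H, proc-C, proc-I.
Key observation: the order's first zero-slack moment is proc-D ((3, 0, 2, 1) needed, (3, 1, 3, 1) free — a requested resource with nothing to spare).
Check, step by step:
  pool = (3, 1, 3, 1)
  proc-D needs (3, 0, 2, 1) <= (3, 1, 3, 1) -> finishes; pool += (0, 1, 1, 0) = (3, 2, 4, 1)
  proc-A needs (3, 2, 4, 0) <= (3, 2, 4, 1) -> finishes; pool += (1, 1, 2, 1) = (4, 3, 6, 2)
  proc-G needs (0, 2, 6, 1) <= (4, 3, 6, 2) -> finishes; pool += (2, 3, 0, 2) = (6, 6, 6, 4)
  proc-H needs (6, 1, 5, 4) <= (6, 6, 6, 4) -> finishes; pool += (1, 1, 0, 2) = (7, 7, 6, 6)
  proc-C needs (4, 6, 5, 5) <= (7, 7, 6, 6) -> finishes; pool += (3, 0, 0, 0) = (10, 7, 6, 6)
  proc-I needs (8, 7, 5, 5) <= (10, 7, 6, 6) -> finishes; pool += (1, 1, 1, 3) = (11, 8, 7, 9)


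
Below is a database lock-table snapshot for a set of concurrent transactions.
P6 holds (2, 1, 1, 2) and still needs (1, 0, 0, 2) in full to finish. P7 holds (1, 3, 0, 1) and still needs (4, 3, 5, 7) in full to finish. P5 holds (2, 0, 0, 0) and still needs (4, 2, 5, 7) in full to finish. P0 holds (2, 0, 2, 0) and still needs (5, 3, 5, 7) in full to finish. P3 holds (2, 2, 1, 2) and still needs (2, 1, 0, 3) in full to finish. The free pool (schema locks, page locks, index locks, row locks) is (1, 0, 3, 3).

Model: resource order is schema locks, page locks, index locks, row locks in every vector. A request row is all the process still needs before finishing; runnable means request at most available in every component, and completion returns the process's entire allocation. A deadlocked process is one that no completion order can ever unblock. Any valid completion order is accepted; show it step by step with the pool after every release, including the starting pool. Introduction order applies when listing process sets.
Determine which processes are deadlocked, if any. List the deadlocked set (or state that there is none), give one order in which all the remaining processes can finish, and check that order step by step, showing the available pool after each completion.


Nothing here is deadlocked.
Key observation: no deadlock: P6 fits now, and the freed resources carry the rest through.
The rest can finish in the order P6, P3, P7, P0, P5. Check, step by step:
  pool = (1, 0, 3, 3)
  P6 needs (1, 0, 0, 2) <= (1, 0, 3, 3) -> finishes; pool += (2, 1, 1, 2) = (3, 1, 4, 5)
  P3 needs (2, 1, 0, 3) <= (3, 1, 4, 5) -> finishes; pool += (2, 2, 1, 2) = (5, 3, 5, 7)
  P7 needs (4, 3, 5, 7) <= (5, 3, 5, 7) -> finishes; pool += (1, 3, 0, 1) = (6, 6, 5, 8)
  P0 needs (5, 3, 5, 7) <= (6, 6, 5, 8) -> finishes; pool += (2, 0, 2, 0) = (8, 6, 7, 8)
  P5 needs (4, 2, 5, 7) <= (8, 6, 7, 8) -> finishes; pool += (2, 0, 0, 0) = (10, 6, 7, 8)


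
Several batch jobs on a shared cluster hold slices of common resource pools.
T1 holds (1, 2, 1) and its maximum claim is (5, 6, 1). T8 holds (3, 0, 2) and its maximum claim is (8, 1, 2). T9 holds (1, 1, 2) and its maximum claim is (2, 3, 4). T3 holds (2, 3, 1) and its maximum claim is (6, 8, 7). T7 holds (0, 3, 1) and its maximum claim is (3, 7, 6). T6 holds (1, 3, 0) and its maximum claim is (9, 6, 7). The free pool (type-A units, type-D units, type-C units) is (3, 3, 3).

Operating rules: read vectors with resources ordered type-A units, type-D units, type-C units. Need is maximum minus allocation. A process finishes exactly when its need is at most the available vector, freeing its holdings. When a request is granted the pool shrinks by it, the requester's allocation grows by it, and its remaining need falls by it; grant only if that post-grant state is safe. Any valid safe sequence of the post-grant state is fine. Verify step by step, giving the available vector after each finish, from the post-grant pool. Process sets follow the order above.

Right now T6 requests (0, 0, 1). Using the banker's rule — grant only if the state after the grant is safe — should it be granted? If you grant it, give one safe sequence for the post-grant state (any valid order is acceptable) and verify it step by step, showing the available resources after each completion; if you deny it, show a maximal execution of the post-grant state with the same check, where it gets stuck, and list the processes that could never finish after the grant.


GRANT. The post-grant state is safe; one safe sequence: T9, T1, T8, T3, T6, T7.
Key observation: post-grant, (3, 3, 2) remains, and an order beginning with T9 completes everyone.
Check on the post-grant state, step by step:
  pool = (3, 3, 2)
  run T9 (needs (1, 2, 2), free (3, 3, 2)); after release of (1, 1, 2) the pool is (4, 4, 4)
  run T1 (needs (4, 4, 0), free (4, 4, 4)); after release of (1, 2, 1) the pool is (5, 6, 5)
  run T8 (needs (5, 1, 0), free (5, 6, 5)); after release of (3, 0, 2) the pool is (8, 6, 7)
  run T3 (needs (4, 5, 6), free (8, 6, 7)); after release of (2, 3, 1) the pool is (10, 9, 8)
  run T6 (needs (8, 3, 6), free (10, 9, 8)); after release of (1, 3, 1) the pool is (11, 12, 9)
  run T7 (needs (3, 4, 5), free (11, 12, 9)); after release of (0, 3, 1) the pool is (11, 15, 10)


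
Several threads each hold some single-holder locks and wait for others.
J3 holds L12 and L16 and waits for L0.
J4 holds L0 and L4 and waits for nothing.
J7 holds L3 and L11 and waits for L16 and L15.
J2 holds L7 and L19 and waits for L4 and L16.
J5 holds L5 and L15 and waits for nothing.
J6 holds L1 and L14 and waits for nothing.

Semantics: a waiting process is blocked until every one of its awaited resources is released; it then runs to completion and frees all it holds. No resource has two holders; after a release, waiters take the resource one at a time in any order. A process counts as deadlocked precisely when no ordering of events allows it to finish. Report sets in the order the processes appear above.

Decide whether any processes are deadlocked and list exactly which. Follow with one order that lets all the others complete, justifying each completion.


Nothing here is deadlocked.
Key observation: the waits form no ring: some process can always run, and its releases unblock the others one by one.
The rest can finish in the order J5, J4, J6, J3, J2, J7.
Check, step by step:
  run J5 (it waits on nothing); releases L5 and L15
  run J4 (it waits on nothing); releases L0 and L4
  run J6 (it waits on nothing); releases L1 and L14
  J3 waits on L0 — all released -> runs and releases L12 and L16
  J2 waits on L4 and L16 — all released -> runs and releases L7 and L19
  J7 waits on L16 and L15 — all released -> runs and releases L3 and L11


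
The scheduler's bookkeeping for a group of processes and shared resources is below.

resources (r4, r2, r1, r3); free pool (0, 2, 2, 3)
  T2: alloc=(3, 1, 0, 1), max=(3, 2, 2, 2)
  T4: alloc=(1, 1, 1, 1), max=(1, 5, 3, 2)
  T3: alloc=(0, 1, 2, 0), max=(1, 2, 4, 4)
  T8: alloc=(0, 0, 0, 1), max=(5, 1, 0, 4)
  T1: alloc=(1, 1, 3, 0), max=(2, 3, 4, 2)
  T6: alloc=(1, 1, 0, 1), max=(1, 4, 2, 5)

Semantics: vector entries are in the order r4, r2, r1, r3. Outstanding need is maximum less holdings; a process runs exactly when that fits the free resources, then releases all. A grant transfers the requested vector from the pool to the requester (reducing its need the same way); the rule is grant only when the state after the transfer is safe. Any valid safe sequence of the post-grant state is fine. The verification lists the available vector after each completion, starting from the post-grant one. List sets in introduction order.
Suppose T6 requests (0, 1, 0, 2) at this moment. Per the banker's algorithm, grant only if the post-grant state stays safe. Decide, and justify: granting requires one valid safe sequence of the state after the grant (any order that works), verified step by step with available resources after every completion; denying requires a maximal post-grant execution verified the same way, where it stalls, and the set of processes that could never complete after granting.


GRANT. The post-grant state is safe; one safe sequence: T2, T6, T1, T8, T4, T3.
Key observation: granting shrinks the pool to (0, 1, 2, 1), yet T2 still fits and the chain goes through.
Step-by-step check of the post-grant state:
  pool = (0, 1, 2, 1)
  T2: need (0, 1, 2, 1) fits (0, 1, 2, 1); releases (3, 1, 0, 1), pool now (3, 2, 2, 2)
  T6: need (0, 2, 2, 2) fits (3, 2, 2, 2); releases (1, 2, 0, 3), pool now (4, 4, 2, 5)
  T1: need (1, 2, 1, 2) fits (4, 4, 2, 5); releases (1, 1, 3, 0), pool now (5, 5, 5, 5)
  T8: need (5, 1, 0, 3) fits (5, 5, 5, 5); releases (0, 0, 0, 1), pool now (5, 5, 5, 6)
  T4: need (0, 4, 2, 1) fits (5, 5, 5, 6); releases (1, 1, 1, 1), pool now (6, 6, 6, 7)
  T3: need (1, 1, 2, 4) fits (6, 6, 6, 7); releases (0, 1, 2, 0), pool now (6, 7, 8, 7)


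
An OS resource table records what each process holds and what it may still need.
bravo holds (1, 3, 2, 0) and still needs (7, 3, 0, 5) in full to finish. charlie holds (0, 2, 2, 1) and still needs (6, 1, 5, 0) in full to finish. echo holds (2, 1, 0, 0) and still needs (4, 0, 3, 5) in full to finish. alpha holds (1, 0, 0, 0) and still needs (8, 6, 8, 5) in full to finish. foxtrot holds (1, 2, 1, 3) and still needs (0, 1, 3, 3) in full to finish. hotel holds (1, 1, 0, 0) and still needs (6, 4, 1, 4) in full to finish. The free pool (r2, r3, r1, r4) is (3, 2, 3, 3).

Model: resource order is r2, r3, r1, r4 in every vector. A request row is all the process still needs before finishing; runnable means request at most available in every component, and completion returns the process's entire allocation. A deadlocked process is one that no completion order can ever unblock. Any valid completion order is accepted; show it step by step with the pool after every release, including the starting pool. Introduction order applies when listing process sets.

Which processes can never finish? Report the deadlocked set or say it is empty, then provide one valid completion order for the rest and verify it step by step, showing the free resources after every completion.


No process is deadlocked.
Key observation: no deadlock: foxtrot fits now, and the freed resources carry the rest through.
One completion order for the rest: foxtrot, echo, hotel, bravo, charlie, alpha. Verifying each step:
  pool = (3, 2, 3, 3)
  run foxtrot (needs (0, 1, 3, 3), free (3, 2, 3, 3)); after release of (1, 2, 1, 3) the pool is (4, 4, 4, 6)
  run echo (needs (4, 0, 3, 5), free (4, 4, 4, 6)); after release of (2, 1, 0, 0) the pool is (6, 5, 4, 6)
  run hotel (needs (6, 4, 1, 4), free (6, 5, 4, 6)); after release of (1, 1, 0, 0) the pool is (7, 6, 4, 6)
  run bravo (needs (7, 3, 0, 5), free (7, 6, 4, 6)); after release of (1, 3, 2, 0) the pool is (8, 9, 6, 6)
  run charlie (needs (6, 1, 5, 0), free (8, 9, 6, 6)); after release of (0, 2, 2, 1) the pool is (8, 11, 8, 7)
  run alpha (needs (8, 6, 8, 5), free (8, 11, 8, 7)); after release of (1, 0, 0, 0) the pool is (9, 11, 8, 7)


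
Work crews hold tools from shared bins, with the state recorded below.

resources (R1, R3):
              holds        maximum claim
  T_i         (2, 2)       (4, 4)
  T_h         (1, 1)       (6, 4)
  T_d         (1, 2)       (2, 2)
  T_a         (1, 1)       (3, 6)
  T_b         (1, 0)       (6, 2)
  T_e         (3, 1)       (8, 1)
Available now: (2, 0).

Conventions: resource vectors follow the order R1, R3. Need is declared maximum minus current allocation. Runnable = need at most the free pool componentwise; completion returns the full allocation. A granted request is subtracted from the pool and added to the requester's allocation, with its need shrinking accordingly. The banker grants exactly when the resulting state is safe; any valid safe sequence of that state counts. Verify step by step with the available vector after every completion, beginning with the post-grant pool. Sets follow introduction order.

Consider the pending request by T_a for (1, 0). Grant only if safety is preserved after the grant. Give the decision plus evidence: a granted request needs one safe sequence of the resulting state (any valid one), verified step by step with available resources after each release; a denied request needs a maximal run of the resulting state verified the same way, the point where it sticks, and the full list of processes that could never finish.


DENY. Granting would leave the state unsafe.
Key observation: after T_d, T_i the pool peaks at (4, 4), and each blocked process is short somewhere: T_h on R1; T_a on R3; T_b on R1; T_e on R1.
Pretend the grant happened; the run T_d, T_i goes as far as possible. Step-by-step check:
  pool = (1, 0)
  run T_d (needs (1, 0), free (1, 0)); after release of (1, 2) the pool is (2, 2)
  run T_i (needs (2, 2), free (2, 2)); after release of (2, 2) the pool is (4, 4)
  T_h still needs (5, 3) but only (4, 4) is free — short on R1
  T_a still needs (1, 5) but only (4, 4) is free — short on R3
  T_b still needs (5, 2) but only (4, 4) is free — short on R1
  T_e still needs (5, 0) but only (4, 4) is free — short on R1
Post-grant, the permanently blocked set is T_h, T_a, T_b and T_e.
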